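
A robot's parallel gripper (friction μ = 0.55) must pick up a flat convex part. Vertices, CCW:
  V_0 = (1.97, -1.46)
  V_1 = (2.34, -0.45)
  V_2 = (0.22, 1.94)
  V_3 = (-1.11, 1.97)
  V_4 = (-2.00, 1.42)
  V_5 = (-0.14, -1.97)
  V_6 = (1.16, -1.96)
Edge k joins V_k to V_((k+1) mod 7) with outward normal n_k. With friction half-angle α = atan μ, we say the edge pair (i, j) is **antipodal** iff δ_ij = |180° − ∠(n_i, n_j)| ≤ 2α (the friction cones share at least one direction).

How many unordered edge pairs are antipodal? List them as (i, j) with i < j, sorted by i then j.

α = atan 0.55 = 28.81°;  2α = 57.62°
n_0 = (+0.9390, -0.3440)
n_1 = (+0.7481, +0.6636)
n_2 = (+0.0226, +0.9997)
n_3 = (-0.5257, +0.8507)
n_4 = (-0.8767, -0.4810)
n_5 = (+0.0077, -1.0000)
n_6 = (+0.5253, -0.8509)
  (0,1): δ = 118.31°  ·
  (0,2): δ = 71.17°  ·
  (0,3): δ = 38.17°  ✓
  (0,4): δ = 48.87°  ✓
  (0,5): δ = 110.56°  ·
  (0,6): δ = 141.81°  ·
  (1,2): δ = 132.87°  ·
  (1,3): δ = 99.86°  ·
  (1,4): δ = 12.82°  ✓
  (1,5): δ = 48.87°  ✓
  (1,6): δ = 80.11°  ·
  (2,3): δ = 146.99°  ·
  (2,4): δ = 59.96°  ·
  (2,5): δ = 1.73°  ✓
  (2,6): δ = 32.98°  ✓
  (3,4): δ = 92.96°  ·
  (3,5): δ = 31.27°  ✓
  (3,6): δ = 0.03°  ✓
  (4,5): δ = 118.31°  ·
  (4,6): δ = 87.07°  ·
  (5,6): δ = 148.75°  ·
antipodal pairs: 8

count = 8; pairs: (0,3), (0,4), (1,4), (1,5), (2,5), (2,6), (3,5), (3,6)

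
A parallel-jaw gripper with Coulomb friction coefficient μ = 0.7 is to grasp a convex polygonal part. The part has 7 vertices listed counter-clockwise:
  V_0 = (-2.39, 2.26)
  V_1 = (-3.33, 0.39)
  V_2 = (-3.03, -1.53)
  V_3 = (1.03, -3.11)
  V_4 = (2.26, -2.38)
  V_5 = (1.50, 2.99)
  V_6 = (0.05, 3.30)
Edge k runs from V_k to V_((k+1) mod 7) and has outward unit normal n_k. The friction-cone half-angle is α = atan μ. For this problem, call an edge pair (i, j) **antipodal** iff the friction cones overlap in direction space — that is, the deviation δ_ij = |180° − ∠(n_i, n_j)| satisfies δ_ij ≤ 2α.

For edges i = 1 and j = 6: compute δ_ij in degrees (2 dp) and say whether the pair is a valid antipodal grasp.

δ = 104.20°, invalid

α = atan 0.7 = 34.99°;  2α = 69.98°
edge 1: e_1 = (+0.30, -1.92);  n_1 = (-0.9880, -0.1544)
edge 6: e_6 = (-2.44, -1.04);  n_6 = (-0.3921, +0.9199)
∠(n_1, n_6) = 75.80°
δ = |180° − 75.80°| = 104.20°
104.20° > 2α = 69.98°  →  invalid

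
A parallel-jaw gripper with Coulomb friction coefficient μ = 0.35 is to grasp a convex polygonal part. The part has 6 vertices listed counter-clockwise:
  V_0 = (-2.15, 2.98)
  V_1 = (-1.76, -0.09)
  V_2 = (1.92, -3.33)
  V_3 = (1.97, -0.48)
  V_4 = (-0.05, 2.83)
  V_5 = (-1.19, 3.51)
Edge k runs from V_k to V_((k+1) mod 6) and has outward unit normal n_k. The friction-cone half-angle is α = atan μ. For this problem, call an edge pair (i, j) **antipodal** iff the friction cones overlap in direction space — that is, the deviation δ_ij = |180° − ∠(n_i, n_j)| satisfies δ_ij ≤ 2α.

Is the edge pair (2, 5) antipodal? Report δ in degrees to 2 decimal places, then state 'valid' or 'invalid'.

α = atan 0.35 = 19.29°;  2α = 38.58°
edge 2: e_2 = (+0.05, +2.85);  n_2 = (+0.9998, -0.0175)
edge 5: e_5 = (-0.96, -0.53);  n_5 = (-0.4833, +0.8754)
∠(n_2, n_5) = 119.91°
δ = |180° − 119.91°| = 60.09°
60.09° > 2α = 38.58°  →  invalid

δ = 60.09°, invalid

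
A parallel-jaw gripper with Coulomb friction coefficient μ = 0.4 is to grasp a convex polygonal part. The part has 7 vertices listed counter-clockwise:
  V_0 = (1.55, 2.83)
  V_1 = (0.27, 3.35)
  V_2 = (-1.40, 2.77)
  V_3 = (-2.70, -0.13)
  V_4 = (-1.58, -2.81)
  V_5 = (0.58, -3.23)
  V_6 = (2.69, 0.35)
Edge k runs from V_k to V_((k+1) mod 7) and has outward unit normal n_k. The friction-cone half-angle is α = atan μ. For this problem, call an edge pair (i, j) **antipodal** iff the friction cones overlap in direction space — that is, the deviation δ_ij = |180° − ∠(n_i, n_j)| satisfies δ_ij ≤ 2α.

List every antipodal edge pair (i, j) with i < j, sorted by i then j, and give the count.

count = 5; pairs: (0,4), (1,4), (1,5), (2,5), (3,6)

α = atan 0.4 = 21.80°;  2α = 43.60°
n_0 = (+0.3764, +0.9265)
n_1 = (-0.3281, +0.9446)
n_2 = (-0.9125, +0.4091)
n_3 = (-0.9227, -0.3856)
n_4 = (-0.1909, -0.9816)
n_5 = (+0.8615, -0.5078)
n_6 = (+0.9086, +0.4177)
  (0,1): δ = 138.74°  ·
  (0,2): δ = 92.04°  ·
  (0,3): δ = 45.21°  ·
  (0,4): δ = 11.11°  ✓
  (0,5): δ = 81.59°  ·
  (0,6): δ = 136.80°  ·
  (1,2): δ = 133.30°  ·
  (1,3): δ = 86.47°  ·
  (1,4): δ = 30.16°  ✓
  (1,5): δ = 40.33°  ✓
  (1,6): δ = 95.53°  ·
  (2,3): δ = 133.17°  ·
  (2,4): δ = 76.86°  ·
  (2,5): δ = 6.37°  ✓
  (2,6): δ = 48.83°  ·
  (3,4): δ = 123.68°  ·
  (3,5): δ = 53.20°  ·
  (3,6): δ = 2.01°  ✓
  (4,5): δ = 109.51°  ·
  (4,6): δ = 54.31°  ·
  (5,6): δ = 124.80°  ·
antipodal pairs: 5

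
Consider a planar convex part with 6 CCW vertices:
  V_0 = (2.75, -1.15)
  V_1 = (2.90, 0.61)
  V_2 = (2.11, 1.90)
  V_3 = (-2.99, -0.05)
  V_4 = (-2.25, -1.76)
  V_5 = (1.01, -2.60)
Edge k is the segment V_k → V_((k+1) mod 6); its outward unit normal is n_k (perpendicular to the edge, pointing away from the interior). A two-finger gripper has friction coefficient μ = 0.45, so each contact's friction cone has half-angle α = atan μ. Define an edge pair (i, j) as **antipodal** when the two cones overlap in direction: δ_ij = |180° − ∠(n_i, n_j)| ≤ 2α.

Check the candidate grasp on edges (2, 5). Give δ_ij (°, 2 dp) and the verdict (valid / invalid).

δ = 18.88°, valid

α = atan 0.45 = 24.23°;  2α = 48.46°
edge 2: e_2 = (-5.10, -1.95);  n_2 = (-0.3571, +0.9341)
edge 5: e_5 = (+1.74, +1.45);  n_5 = (+0.6402, -0.7682)
∠(n_2, n_5) = 161.12°
δ = |180° − 161.12°| = 18.88°
18.88° ≤ 2α = 48.46°  →  valid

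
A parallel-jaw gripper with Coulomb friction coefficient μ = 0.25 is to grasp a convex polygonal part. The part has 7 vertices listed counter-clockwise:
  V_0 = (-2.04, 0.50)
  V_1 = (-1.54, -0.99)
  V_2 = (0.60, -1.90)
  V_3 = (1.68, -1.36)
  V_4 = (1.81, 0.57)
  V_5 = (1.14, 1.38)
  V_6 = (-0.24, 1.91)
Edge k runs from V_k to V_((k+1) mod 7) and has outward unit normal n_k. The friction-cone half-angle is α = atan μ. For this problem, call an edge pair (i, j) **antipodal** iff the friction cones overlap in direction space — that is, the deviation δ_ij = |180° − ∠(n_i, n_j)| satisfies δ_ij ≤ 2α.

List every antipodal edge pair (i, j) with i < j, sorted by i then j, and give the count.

α = atan 0.25 = 14.04°;  2α = 28.07°
n_0 = (-0.9480, -0.3181)
n_1 = (-0.3913, -0.9203)
n_2 = (+0.4472, -0.8944)
n_3 = (+0.9977, -0.0672)
n_4 = (+0.7706, +0.6374)
n_5 = (+0.3585, +0.9335)
n_6 = (-0.6167, +0.7872)
  (0,1): δ = 131.59°  ·
  (0,2): δ = 81.99°  ·
  (0,3): δ = 22.40°  ✓
  (0,4): δ = 21.05°  ✓
  (0,5): δ = 50.44°  ·
  (0,6): δ = 109.52°  ·
  (1,2): δ = 130.40°  ·
  (1,3): δ = 70.82°  ·
  (1,4): δ = 27.37°  ✓
  (1,5): δ = 2.03°  ✓
  (1,6): δ = 61.11°  ·
  (2,3): δ = 120.42°  ·
  (2,4): δ = 76.97°  ·
  (2,5): δ = 47.57°  ·
  (2,6): δ = 11.51°  ✓
  (3,4): δ = 136.55°  ·
  (3,5): δ = 107.16°  ·
  (3,6): δ = 48.07°  ·
  (4,5): δ = 150.61°  ·
  (4,6): δ = 91.52°  ·
  (5,6): δ = 120.92°  ·
antipodal pairs: 5

count = 5; pairs: (0,3), (0,4), (1,4), (1,5), (2,6)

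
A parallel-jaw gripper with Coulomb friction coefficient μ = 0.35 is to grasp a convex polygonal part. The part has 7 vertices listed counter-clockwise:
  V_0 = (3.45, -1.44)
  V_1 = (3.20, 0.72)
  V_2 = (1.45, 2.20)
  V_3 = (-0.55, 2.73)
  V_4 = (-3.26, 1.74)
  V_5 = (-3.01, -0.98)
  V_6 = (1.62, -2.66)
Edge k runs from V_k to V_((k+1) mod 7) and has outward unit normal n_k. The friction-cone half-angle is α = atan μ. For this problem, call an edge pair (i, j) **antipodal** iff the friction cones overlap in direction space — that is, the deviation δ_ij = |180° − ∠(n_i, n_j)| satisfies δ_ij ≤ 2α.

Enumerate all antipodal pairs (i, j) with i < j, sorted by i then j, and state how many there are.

α = atan 0.35 = 19.29°;  2α = 38.58°
n_0 = (+0.9934, +0.1150)
n_1 = (+0.6457, +0.7636)
n_2 = (+0.2562, +0.9666)
n_3 = (-0.3431, +0.9393)
n_4 = (-0.9958, -0.0915)
n_5 = (-0.3411, -0.9400)
n_6 = (+0.5547, -0.8321)
  (0,1): δ = 136.82°  ·
  (0,2): δ = 111.44°  ·
  (0,3): δ = 76.53°  ·
  (0,4): δ = 1.35°  ✓
  (0,5): δ = 63.45°  ·
  (0,6): δ = 117.09°  ·
  (1,2): δ = 154.62°  ·
  (1,3): δ = 119.71°  ·
  (1,4): δ = 44.53°  ·
  (1,5): δ = 20.28°  ✓
  (1,6): δ = 73.91°  ·
  (2,3): δ = 145.09°  ·
  (2,4): δ = 69.91°  ·
  (2,5): δ = 5.10°  ✓
  (2,6): δ = 48.53°  ·
  (3,4): δ = 104.82°  ·
  (3,5): δ = 40.01°  ·
  (3,6): δ = 13.62°  ✓
  (4,5): δ = 115.19°  ·
  (4,6): δ = 61.56°  ·
  (5,6): δ = 126.37°  ·
antipodal pairs: 4

count = 4; pairs: (0,4), (1,5), (2,5), (3,6)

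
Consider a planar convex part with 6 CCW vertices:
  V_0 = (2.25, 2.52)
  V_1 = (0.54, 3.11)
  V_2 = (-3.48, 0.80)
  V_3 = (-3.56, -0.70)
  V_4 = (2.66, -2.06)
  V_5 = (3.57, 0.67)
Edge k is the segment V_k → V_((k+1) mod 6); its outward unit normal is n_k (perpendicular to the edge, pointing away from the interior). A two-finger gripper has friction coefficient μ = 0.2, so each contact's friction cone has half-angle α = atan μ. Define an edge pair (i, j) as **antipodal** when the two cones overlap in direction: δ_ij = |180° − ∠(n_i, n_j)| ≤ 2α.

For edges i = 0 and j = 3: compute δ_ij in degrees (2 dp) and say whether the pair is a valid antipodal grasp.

α = atan 0.2 = 11.31°;  2α = 22.62°
edge 0: e_0 = (-1.71, +0.59);  n_0 = (+0.3262, +0.9453)
edge 3: e_3 = (+6.22, -1.36);  n_3 = (-0.2136, -0.9769)
∠(n_0, n_3) = 173.30°
δ = |180° − 173.30°| = 6.70°
6.70° ≤ 2α = 22.62°  →  valid

δ = 6.70°, valid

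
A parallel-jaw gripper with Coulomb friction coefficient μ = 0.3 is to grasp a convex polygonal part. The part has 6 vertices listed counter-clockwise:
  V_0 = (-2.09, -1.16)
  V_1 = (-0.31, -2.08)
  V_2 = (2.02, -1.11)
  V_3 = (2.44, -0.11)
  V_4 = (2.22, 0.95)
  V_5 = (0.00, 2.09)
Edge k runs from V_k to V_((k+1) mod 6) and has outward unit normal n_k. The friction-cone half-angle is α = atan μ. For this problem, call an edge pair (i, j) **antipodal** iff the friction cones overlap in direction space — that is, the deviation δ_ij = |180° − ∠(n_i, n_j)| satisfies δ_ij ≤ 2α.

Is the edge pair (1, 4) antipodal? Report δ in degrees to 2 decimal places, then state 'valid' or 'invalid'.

δ = 49.78°, invalid

α = atan 0.3 = 16.70°;  2α = 33.40°
edge 1: e_1 = (+2.33, +0.97);  n_1 = (+0.3843, -0.9232)
edge 4: e_4 = (-2.22, +1.14);  n_4 = (+0.4568, +0.8896)
∠(n_1, n_4) = 130.22°
δ = |180° − 130.22°| = 49.78°
49.78° > 2α = 33.40°  →  invalid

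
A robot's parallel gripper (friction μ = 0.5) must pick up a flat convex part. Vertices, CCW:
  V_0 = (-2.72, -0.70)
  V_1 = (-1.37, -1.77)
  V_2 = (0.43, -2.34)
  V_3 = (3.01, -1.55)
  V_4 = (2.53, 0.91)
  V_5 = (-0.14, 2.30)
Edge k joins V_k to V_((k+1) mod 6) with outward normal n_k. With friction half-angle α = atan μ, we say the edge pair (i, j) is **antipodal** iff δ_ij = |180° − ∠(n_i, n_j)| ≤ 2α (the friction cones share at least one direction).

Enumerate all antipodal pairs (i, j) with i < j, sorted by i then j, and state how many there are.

α = atan 0.5 = 26.57°;  2α = 53.13°
n_0 = (-0.6211, -0.7837)
n_1 = (-0.3019, -0.9533)
n_2 = (+0.2928, -0.9562)
n_3 = (+0.9815, +0.1915)
n_4 = (+0.4618, +0.8870)
n_5 = (-0.7582, +0.6520)
  (0,1): δ = 159.17°  ·
  (0,2): δ = 124.58°  ·
  (0,3): δ = 40.56°  ✓
  (0,4): δ = 10.90°  ✓
  (0,5): δ = 87.70°  ·
  (1,2): δ = 145.40°  ·
  (1,3): δ = 61.39°  ·
  (1,4): δ = 9.93°  ✓
  (1,5): δ = 66.88°  ·
  (2,3): δ = 95.98°  ·
  (2,4): δ = 44.53°  ✓
  (2,5): δ = 32.28°  ✓
  (3,4): δ = 128.54°  ·
  (3,5): δ = 51.74°  ✓
  (4,5): δ = 103.19°  ·
antipodal pairs: 6

count = 6; pairs: (0,3), (0,4), (1,4), (2,4), (2,5), (3,5)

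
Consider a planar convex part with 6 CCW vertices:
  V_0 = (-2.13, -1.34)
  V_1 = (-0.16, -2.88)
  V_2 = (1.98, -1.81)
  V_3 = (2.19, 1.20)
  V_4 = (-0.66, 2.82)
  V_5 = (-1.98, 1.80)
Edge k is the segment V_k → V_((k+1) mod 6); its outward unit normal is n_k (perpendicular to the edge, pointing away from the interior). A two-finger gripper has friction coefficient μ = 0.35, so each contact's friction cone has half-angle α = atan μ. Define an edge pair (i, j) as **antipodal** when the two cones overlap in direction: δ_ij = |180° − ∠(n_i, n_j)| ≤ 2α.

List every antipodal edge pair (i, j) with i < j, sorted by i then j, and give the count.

count = 3; pairs: (0,3), (1,4), (2,5)

α = atan 0.35 = 19.29°;  2α = 38.58°
n_0 = (-0.6159, -0.7878)
n_1 = (+0.4472, -0.8944)
n_2 = (+0.9976, -0.0696)
n_3 = (+0.4942, +0.8694)
n_4 = (-0.6114, +0.7913)
n_5 = (-0.9989, +0.0477)
  (0,1): δ = 115.42°  ·
  (0,2): δ = 55.98°  ·
  (0,3): δ = 8.40°  ✓
  (0,4): δ = 75.71°  ·
  (0,5): δ = 125.28°  ·
  (1,2): δ = 120.56°  ·
  (1,3): δ = 56.18°  ·
  (1,4): δ = 11.13°  ✓
  (1,5): δ = 60.70°  ·
  (2,3): δ = 115.62°  ·
  (2,4): δ = 48.31°  ·
  (2,5): δ = 1.26°  ✓
  (3,4): δ = 112.69°  ·
  (3,5): δ = 63.12°  ·
  (4,5): δ = 130.43°  ·
antipodal pairs: 3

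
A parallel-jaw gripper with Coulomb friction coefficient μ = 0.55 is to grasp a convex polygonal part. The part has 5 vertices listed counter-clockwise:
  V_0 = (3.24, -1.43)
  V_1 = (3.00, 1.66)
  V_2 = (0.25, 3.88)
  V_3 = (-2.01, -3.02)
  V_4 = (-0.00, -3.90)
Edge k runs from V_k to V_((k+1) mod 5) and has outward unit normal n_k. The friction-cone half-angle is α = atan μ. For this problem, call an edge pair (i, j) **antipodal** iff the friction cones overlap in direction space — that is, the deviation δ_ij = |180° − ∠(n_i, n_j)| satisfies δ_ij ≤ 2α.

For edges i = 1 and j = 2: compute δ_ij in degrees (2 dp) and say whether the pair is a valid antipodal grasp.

δ = 69.22°, invalid

α = atan 0.55 = 28.81°;  2α = 57.62°
edge 1: e_1 = (-2.75, +2.22);  n_1 = (+0.6281, +0.7781)
edge 2: e_2 = (-2.26, -6.90);  n_2 = (-0.9503, +0.3113)
∠(n_1, n_2) = 110.78°
δ = |180° − 110.78°| = 69.22°
69.22° > 2α = 57.62°  →  invalid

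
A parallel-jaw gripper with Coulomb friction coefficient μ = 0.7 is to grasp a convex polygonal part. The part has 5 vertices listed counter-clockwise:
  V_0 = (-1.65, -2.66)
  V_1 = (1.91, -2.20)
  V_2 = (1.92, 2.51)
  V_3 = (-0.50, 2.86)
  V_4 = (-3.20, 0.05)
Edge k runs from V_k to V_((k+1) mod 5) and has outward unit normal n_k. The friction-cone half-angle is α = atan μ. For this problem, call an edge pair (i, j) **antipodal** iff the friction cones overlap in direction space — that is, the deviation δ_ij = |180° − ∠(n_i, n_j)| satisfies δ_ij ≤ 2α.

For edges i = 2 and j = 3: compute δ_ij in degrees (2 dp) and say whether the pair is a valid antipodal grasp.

δ = 125.63°, invalid

α = atan 0.7 = 34.99°;  2α = 69.98°
edge 2: e_2 = (-2.42, +0.35);  n_2 = (+0.1431, +0.9897)
edge 3: e_3 = (-2.70, -2.81);  n_3 = (-0.7211, +0.6929)
∠(n_2, n_3) = 54.37°
δ = |180° − 54.37°| = 125.63°
125.63° > 2α = 69.98°  →  invalid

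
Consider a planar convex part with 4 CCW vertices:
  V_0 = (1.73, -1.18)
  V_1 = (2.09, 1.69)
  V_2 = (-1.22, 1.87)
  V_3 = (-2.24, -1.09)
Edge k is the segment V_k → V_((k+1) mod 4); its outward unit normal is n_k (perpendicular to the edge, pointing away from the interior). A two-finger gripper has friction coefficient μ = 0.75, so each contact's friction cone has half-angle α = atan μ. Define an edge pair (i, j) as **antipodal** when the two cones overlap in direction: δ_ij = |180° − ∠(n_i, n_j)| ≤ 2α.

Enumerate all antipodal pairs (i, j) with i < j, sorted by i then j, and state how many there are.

count = 3; pairs: (0,2), (1,3), (2,3)

α = atan 0.75 = 36.87°;  2α = 73.74°
n_0 = (+0.9922, -0.1245)
n_1 = (+0.0543, +0.9985)
n_2 = (-0.9454, +0.3258)
n_3 = (-0.0227, -0.9997)
  (0,1): δ = 85.96°  ·
  (0,2): δ = 11.86°  ✓
  (0,3): δ = 95.85°  ·
  (1,2): δ = 105.90°  ·
  (1,3): δ = 1.81°  ✓
  (2,3): δ = 72.28°  ✓
antipodal pairs: 3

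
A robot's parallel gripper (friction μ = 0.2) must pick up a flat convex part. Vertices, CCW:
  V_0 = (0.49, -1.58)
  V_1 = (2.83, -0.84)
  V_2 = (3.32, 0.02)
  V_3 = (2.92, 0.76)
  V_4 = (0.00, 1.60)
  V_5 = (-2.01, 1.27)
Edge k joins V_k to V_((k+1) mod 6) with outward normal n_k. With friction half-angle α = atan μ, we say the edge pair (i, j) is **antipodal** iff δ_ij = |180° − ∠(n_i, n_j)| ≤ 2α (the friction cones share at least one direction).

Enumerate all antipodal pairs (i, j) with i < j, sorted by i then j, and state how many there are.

α = atan 0.2 = 11.31°;  2α = 22.62°
n_0 = (+0.3015, -0.9535)
n_1 = (+0.8689, -0.4951)
n_2 = (+0.8797, +0.4755)
n_3 = (+0.2765, +0.9610)
n_4 = (-0.1620, +0.9868)
n_5 = (-0.7518, -0.6594)
  (0,1): δ = 137.22°  ·
  (0,2): δ = 79.16°  ·
  (0,3): δ = 33.60°  ·
  (0,4): δ = 8.23°  ✓
  (0,5): δ = 113.71°  ·
  (1,2): δ = 121.93°  ·
  (1,3): δ = 76.38°  ·
  (1,4): δ = 51.00°  ·
  (1,5): δ = 70.93°  ·
  (2,3): δ = 134.44°  ·
  (2,4): δ = 109.07°  ·
  (2,5): δ = 12.86°  ✓
  (3,4): δ = 154.63°  ·
  (3,5): δ = 32.69°  ·
  (4,5): δ = 58.07°  ·
antipodal pairs: 2

count = 2; pairs: (0,4), (2,5)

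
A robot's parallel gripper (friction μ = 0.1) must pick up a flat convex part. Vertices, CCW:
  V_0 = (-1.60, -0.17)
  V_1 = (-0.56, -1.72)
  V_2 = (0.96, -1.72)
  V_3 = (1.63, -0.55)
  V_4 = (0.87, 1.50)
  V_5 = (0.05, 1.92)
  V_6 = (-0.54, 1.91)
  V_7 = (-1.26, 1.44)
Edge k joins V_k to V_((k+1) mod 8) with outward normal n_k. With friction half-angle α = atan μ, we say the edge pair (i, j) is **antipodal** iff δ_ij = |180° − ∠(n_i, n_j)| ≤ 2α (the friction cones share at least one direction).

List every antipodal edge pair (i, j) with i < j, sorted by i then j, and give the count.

α = atan 0.1 = 5.71°;  2α = 11.42°
n_0 = (-0.8304, -0.5572)
n_1 = (+0.0000, -1.0000)
n_2 = (+0.8678, -0.4969)
n_3 = (+0.9376, +0.3476)
n_4 = (+0.4559, +0.8900)
n_5 = (-0.0169, +0.9999)
n_6 = (-0.5466, +0.8374)
n_7 = (-0.9784, +0.2066)
  (0,1): δ = 123.86°  ·
  (0,2): δ = 63.66°  ·
  (0,3): δ = 13.52°  ·
  (0,4): δ = 29.02°  ·
  (0,5): δ = 57.11°  ·
  (0,6): δ = 89.28°  ·
  (0,7): δ = 134.22°  ·
  (1,2): δ = 119.80°  ·
  (1,3): δ = 69.66°  ·
  (1,4): δ = 27.12°  ·
  (1,5): δ = 0.97°  ✓
  (1,6): δ = 33.14°  ·
  (1,7): δ = 78.08°  ·
  (2,3): δ = 129.86°  ·
  (2,4): δ = 87.32°  ·
  (2,5): δ = 59.23°  ·
  (2,6): δ = 27.07°  ·
  (2,7): δ = 17.87°  ·
  (3,4): δ = 137.46°  ·
  (3,5): δ = 109.37°  ·
  (3,6): δ = 77.21°  ·
  (3,7): δ = 32.27°  ·
  (4,5): δ = 151.91°  ·
  (4,6): δ = 119.74°  ·
  (4,7): δ = 74.80°  ·
  (5,6): δ = 147.84°  ·
  (5,7): δ = 102.90°  ·
  (6,7): δ = 135.06°  ·
antipodal pairs: 1

count = 1; pairs: (1,5)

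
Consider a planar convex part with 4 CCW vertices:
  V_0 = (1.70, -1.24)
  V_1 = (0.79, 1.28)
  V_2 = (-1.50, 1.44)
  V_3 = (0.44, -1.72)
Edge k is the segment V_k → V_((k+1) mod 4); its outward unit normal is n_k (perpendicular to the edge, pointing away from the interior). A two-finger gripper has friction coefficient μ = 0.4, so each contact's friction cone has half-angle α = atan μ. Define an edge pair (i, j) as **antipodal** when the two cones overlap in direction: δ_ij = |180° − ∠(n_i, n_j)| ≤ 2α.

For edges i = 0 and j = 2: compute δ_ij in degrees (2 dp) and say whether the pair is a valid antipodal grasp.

α = atan 0.4 = 21.80°;  2α = 43.60°
edge 0: e_0 = (-0.91, +2.52);  n_0 = (+0.9406, +0.3396)
edge 2: e_2 = (+1.94, -3.16);  n_2 = (-0.8522, -0.5232)
∠(n_0, n_2) = 168.31°
δ = |180° − 168.31°| = 11.69°
11.69° ≤ 2α = 43.60°  →  valid

δ = 11.69°, valid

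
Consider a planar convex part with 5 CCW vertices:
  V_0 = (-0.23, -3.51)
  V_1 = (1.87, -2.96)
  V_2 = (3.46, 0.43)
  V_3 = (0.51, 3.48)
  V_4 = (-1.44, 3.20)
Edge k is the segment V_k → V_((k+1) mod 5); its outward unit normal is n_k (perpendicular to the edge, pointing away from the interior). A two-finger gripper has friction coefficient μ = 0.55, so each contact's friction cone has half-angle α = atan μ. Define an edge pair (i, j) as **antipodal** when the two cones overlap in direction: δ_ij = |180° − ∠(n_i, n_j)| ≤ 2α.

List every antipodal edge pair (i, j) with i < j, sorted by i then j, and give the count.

count = 4; pairs: (0,3), (1,3), (1,4), (2,4)

α = atan 0.55 = 28.81°;  2α = 57.62°
n_0 = (+0.2534, -0.9674)
n_1 = (+0.9054, -0.4246)
n_2 = (+0.7188, +0.6952)
n_3 = (-0.1421, +0.9898)
n_4 = (-0.9841, -0.1775)
  (0,1): δ = 129.80°  ·
  (0,2): δ = 60.63°  ·
  (0,3): δ = 6.51°  ✓
  (0,4): δ = 85.55°  ·
  (1,2): δ = 110.83°  ·
  (1,3): δ = 56.70°  ✓
  (1,4): δ = 35.35°  ✓
  (2,3): δ = 125.87°  ·
  (2,4): δ = 33.82°  ✓
  (3,4): δ = 87.95°  ·
antipodal pairs: 4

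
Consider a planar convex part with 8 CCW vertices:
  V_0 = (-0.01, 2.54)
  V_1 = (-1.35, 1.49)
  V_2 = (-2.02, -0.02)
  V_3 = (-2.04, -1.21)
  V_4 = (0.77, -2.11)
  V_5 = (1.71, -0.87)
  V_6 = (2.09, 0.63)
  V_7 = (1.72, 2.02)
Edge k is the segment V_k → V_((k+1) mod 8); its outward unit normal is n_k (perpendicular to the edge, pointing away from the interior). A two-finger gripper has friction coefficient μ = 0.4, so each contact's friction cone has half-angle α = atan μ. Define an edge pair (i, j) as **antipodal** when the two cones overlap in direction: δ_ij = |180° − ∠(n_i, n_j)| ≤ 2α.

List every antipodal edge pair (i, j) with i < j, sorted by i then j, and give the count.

count = 9; pairs: (0,4), (0,5), (1,4), (1,5), (1,6), (2,4), (2,5), (2,6), (3,7)

α = atan 0.4 = 21.80°;  2α = 43.60°
n_0 = (-0.6168, +0.7871)
n_1 = (-0.9141, +0.4056)
n_2 = (-0.9999, +0.0168)
n_3 = (-0.3050, -0.9523)
n_4 = (+0.7969, -0.6041)
n_5 = (+0.9694, -0.2456)
n_6 = (+0.9664, +0.2572)
n_7 = (+0.2879, +0.9577)
  (0,1): δ = 152.01°  ·
  (0,2): δ = 129.04°  ·
  (0,3): δ = 55.84°  ·
  (0,4): δ = 14.75°  ✓
  (0,5): δ = 37.70°  ✓
  (0,6): δ = 66.82°  ·
  (0,7): δ = 125.19°  ·
  (1,2): δ = 157.04°  ·
  (1,3): δ = 83.83°  ·
  (1,4): δ = 13.24°  ✓
  (1,5): δ = 9.71°  ✓
  (1,6): δ = 38.83°  ✓
  (1,7): δ = 97.20°  ·
  (2,3): δ = 106.80°  ·
  (2,4): δ = 36.20°  ✓
  (2,5): δ = 13.25°  ✓
  (2,6): δ = 15.87°  ✓
  (2,7): δ = 74.23°  ·
  (3,4): δ = 109.41°  ·
  (3,5): δ = 86.46°  ·
  (3,6): δ = 57.33°  ·
  (3,7): δ = 1.03°  ✓
  (4,5): δ = 157.05°  ·
  (4,6): δ = 127.93°  ·
  (4,7): δ = 69.57°  ·
  (5,6): δ = 150.88°  ·
  (5,7): δ = 92.51°  ·
  (6,7): δ = 121.64°  ·
antipodal pairs: 9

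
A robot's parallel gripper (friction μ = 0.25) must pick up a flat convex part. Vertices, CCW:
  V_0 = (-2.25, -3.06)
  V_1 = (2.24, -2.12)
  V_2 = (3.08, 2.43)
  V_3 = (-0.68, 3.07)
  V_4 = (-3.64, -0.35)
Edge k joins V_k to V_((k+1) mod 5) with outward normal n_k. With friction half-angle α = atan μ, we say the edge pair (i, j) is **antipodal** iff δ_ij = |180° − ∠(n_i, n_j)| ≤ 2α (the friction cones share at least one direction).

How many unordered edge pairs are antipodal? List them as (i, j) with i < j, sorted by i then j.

α = atan 0.25 = 14.04°;  2α = 28.07°
n_0 = (+0.2049, -0.9788)
n_1 = (+0.9834, -0.1815)
n_2 = (+0.1678, +0.9858)
n_3 = (-0.7561, +0.6544)
n_4 = (-0.8898, -0.4564)
  (0,1): δ = 112.28°  ·
  (0,2): δ = 21.48°  ✓
  (0,3): δ = 37.30°  ·
  (0,4): δ = 105.33°  ·
  (1,2): δ = 89.20°  ·
  (1,3): δ = 30.42°  ·
  (1,4): δ = 37.61°  ·
  (2,3): δ = 121.22°  ·
  (2,4): δ = 53.19°  ·
  (3,4): δ = 111.97°  ·
antipodal pairs: 1

count = 1; pairs: (0,2)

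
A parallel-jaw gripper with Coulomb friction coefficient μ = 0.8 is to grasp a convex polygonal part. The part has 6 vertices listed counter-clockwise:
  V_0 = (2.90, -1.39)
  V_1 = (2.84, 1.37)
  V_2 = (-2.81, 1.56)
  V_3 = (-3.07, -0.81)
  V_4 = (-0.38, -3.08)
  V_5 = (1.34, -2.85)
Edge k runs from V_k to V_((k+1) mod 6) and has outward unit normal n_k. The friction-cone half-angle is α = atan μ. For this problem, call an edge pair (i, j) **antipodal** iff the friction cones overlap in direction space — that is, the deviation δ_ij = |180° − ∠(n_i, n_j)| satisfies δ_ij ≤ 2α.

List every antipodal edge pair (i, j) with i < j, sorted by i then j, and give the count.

count = 7; pairs: (0,2), (0,3), (1,3), (1,4), (1,5), (2,4), (2,5)

α = atan 0.8 = 38.66°;  2α = 77.32°
n_0 = (+0.9998, +0.0217)
n_1 = (+0.0336, +0.9994)
n_2 = (-0.9940, +0.1091)
n_3 = (-0.6449, -0.7642)
n_4 = (+0.1325, -0.9912)
n_5 = (+0.6833, -0.7301)
  (0,1): δ = 93.17°  ·
  (0,2): δ = 7.51°  ✓
  (0,3): δ = 48.59°  ✓
  (0,4): δ = 96.37°  ·
  (0,5): δ = 131.86°  ·
  (1,2): δ = 94.33°  ·
  (1,3): δ = 38.23°  ✓
  (1,4): δ = 9.54°  ✓
  (1,5): δ = 45.03°  ✓
  (2,3): δ = 123.90°  ·
  (2,4): δ = 76.12°  ✓
  (2,5): δ = 40.64°  ✓
  (3,4): δ = 132.22°  ·
  (3,5): δ = 96.74°  ·
  (4,5): δ = 144.51°  ·
antipodal pairs: 7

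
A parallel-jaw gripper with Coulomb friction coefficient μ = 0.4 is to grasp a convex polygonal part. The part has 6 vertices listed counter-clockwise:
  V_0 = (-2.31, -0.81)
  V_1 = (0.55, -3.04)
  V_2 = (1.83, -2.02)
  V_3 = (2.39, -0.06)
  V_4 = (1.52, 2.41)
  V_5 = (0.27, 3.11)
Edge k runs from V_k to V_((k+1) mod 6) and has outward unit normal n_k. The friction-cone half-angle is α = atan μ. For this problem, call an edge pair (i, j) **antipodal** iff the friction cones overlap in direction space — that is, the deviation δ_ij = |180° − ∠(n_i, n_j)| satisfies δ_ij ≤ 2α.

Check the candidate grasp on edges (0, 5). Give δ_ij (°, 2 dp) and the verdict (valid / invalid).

α = atan 0.4 = 21.80°;  2α = 43.60°
edge 0: e_0 = (+2.86, -2.23);  n_0 = (-0.6149, -0.7886)
edge 5: e_5 = (-2.58, -3.92);  n_5 = (-0.8353, +0.5498)
∠(n_0, n_5) = 85.41°
δ = |180° − 85.41°| = 94.59°
94.59° > 2α = 43.60°  →  invalid

δ = 94.59°, invalid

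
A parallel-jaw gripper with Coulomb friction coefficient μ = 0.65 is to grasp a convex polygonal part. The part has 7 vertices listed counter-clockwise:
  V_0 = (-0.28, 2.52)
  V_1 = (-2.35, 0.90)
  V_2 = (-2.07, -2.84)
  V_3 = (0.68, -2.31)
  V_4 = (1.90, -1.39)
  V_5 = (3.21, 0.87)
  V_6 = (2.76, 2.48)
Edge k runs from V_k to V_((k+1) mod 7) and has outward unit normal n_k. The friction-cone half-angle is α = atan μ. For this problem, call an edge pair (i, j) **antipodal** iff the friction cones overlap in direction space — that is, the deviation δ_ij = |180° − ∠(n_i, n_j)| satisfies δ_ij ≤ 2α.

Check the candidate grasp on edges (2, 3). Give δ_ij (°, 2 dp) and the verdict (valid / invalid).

δ = 153.89°, invalid

α = atan 0.65 = 33.02°;  2α = 66.05°
edge 2: e_2 = (+2.75, +0.53);  n_2 = (+0.1892, -0.9819)
edge 3: e_3 = (+1.22, +0.92);  n_3 = (+0.6021, -0.7984)
∠(n_2, n_3) = 26.11°
δ = |180° − 26.11°| = 153.89°
153.89° > 2α = 66.05°  →  invalid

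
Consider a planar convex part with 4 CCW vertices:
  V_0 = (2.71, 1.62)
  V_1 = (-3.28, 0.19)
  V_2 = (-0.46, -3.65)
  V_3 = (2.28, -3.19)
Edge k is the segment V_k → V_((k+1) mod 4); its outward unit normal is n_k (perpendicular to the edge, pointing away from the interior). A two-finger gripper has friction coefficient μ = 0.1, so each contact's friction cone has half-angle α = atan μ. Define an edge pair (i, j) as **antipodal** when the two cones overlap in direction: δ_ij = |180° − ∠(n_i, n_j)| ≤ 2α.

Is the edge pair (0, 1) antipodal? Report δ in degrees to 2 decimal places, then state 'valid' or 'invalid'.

δ = 67.13°, invalid

α = atan 0.1 = 5.71°;  2α = 11.42°
edge 0: e_0 = (-5.99, -1.43);  n_0 = (-0.2322, +0.9727)
edge 1: e_1 = (+2.82, -3.84);  n_1 = (-0.8060, -0.5919)
∠(n_0, n_1) = 112.87°
δ = |180° − 112.87°| = 67.13°
67.13° > 2α = 11.42°  →  invalid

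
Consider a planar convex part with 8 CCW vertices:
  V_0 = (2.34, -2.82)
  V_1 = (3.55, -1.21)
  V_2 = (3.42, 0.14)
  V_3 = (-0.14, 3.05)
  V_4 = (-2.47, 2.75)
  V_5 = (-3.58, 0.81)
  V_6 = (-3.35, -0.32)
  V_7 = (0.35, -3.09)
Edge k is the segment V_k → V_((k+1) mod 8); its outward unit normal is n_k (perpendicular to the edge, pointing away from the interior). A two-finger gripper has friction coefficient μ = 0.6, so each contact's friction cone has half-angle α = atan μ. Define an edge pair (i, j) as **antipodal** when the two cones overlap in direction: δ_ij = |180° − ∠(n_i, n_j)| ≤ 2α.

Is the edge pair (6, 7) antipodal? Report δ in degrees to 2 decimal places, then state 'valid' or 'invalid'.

δ = 135.45°, invalid

α = atan 0.6 = 30.96°;  2α = 61.93°
edge 6: e_6 = (+3.70, -2.77);  n_6 = (-0.5993, -0.8005)
edge 7: e_7 = (+1.99, +0.27);  n_7 = (+0.1344, -0.9909)
∠(n_6, n_7) = 44.55°
δ = |180° − 44.55°| = 135.45°
135.45° > 2α = 61.93°  →  invalid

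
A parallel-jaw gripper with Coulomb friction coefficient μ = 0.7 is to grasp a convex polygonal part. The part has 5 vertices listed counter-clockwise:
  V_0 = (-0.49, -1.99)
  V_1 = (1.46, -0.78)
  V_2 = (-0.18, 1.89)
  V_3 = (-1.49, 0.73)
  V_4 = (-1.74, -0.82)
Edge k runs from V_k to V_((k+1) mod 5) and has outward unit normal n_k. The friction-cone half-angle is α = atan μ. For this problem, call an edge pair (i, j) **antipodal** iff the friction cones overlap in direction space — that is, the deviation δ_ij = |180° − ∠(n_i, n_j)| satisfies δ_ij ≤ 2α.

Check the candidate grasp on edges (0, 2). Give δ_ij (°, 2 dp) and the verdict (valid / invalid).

δ = 9.70°, valid

α = atan 0.7 = 34.99°;  2α = 69.98°
edge 0: e_0 = (+1.95, +1.21);  n_0 = (+0.5273, -0.8497)
edge 2: e_2 = (-1.31, -1.16);  n_2 = (-0.6629, +0.7487)
∠(n_0, n_2) = 170.30°
δ = |180° − 170.30°| = 9.70°
9.70° ≤ 2α = 69.98°  →  valid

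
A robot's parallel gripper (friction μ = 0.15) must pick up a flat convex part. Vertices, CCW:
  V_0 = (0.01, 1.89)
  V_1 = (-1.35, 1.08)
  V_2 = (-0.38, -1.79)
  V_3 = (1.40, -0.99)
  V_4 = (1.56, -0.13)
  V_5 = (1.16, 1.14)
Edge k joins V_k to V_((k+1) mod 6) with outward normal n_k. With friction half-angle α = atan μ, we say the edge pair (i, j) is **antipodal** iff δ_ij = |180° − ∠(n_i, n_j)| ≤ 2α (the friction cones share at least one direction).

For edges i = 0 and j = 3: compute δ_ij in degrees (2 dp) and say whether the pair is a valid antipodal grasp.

α = atan 0.15 = 8.53°;  2α = 17.06°
edge 0: e_0 = (-1.36, -0.81);  n_0 = (-0.5117, +0.8592)
edge 3: e_3 = (+0.16, +0.86);  n_3 = (+0.9831, -0.1829)
∠(n_0, n_3) = 131.32°
δ = |180° − 131.32°| = 48.68°
48.68° > 2α = 17.06°  →  invalid

δ = 48.68°, invalid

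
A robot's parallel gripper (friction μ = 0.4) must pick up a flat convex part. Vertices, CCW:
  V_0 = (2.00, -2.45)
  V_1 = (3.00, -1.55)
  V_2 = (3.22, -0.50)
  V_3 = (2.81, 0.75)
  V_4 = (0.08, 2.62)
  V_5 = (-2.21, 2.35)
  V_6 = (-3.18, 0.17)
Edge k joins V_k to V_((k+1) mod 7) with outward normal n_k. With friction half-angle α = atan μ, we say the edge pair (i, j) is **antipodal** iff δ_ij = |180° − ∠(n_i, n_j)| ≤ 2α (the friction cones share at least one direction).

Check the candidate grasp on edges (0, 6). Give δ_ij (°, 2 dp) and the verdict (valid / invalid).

δ = 111.18°, invalid

α = atan 0.4 = 21.80°;  2α = 43.60°
edge 0: e_0 = (+1.00, +0.90);  n_0 = (+0.6690, -0.7433)
edge 6: e_6 = (+5.18, -2.62);  n_6 = (-0.4513, -0.8924)
∠(n_0, n_6) = 68.82°
δ = |180° − 68.82°| = 111.18°
111.18° > 2α = 43.60°  →  invalid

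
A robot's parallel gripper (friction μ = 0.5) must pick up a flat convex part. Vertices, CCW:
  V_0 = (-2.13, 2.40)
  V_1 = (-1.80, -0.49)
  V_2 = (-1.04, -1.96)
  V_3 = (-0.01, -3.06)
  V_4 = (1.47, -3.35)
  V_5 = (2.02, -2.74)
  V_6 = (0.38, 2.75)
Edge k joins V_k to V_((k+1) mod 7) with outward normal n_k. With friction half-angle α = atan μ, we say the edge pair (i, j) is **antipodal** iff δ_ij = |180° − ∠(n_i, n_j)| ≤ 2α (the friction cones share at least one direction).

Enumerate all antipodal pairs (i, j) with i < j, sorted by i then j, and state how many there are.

α = atan 0.5 = 26.57°;  2α = 53.13°
n_0 = (-0.9935, -0.1134)
n_1 = (-0.8883, -0.4593)
n_2 = (-0.7300, -0.6835)
n_3 = (-0.1923, -0.9813)
n_4 = (+0.7427, -0.6696)
n_5 = (+0.9582, +0.2862)
n_6 = (-0.1381, +0.9904)
  (0,1): δ = 159.17°  ·
  (0,2): δ = 143.40°  ·
  (0,3): δ = 107.60°  ·
  (0,4): δ = 48.55°  ✓
  (0,5): δ = 10.12°  ✓
  (0,6): δ = 91.42°  ·
  (1,2): δ = 164.22°  ·
  (1,3): δ = 128.43°  ·
  (1,4): δ = 69.38°  ·
  (1,5): δ = 10.71°  ✓
  (1,6): δ = 70.60°  ·
  (2,3): δ = 144.20°  ·
  (2,4): δ = 85.16°  ·
  (2,5): δ = 26.49°  ✓
  (2,6): δ = 54.82°  ·
  (3,4): δ = 120.95°  ·
  (3,5): δ = 62.28°  ·
  (3,6): δ = 19.02°  ✓
  (4,5): δ = 121.33°  ·
  (4,6): δ = 40.02°  ✓
  (5,6): δ = 98.69°  ·
antipodal pairs: 6

count = 6; pairs: (0,4), (0,5), (1,5), (2,5), (3,6), (4,6)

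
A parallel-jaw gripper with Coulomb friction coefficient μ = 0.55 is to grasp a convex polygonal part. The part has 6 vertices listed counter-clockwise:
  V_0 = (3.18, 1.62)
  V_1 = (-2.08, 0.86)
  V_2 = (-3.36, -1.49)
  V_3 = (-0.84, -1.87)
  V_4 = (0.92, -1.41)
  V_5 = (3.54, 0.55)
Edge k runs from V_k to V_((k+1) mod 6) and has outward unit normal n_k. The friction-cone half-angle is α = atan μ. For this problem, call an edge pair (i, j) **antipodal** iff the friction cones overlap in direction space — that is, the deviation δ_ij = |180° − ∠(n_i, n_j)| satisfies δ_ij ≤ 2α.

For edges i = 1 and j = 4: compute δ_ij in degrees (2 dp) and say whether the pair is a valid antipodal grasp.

δ = 24.62°, valid

α = atan 0.55 = 28.81°;  2α = 57.62°
edge 1: e_1 = (-1.28, -2.35);  n_1 = (-0.8782, +0.4783)
edge 4: e_4 = (+2.62, +1.96);  n_4 = (+0.5990, -0.8007)
∠(n_1, n_4) = 155.38°
δ = |180° − 155.38°| = 24.62°
24.62° ≤ 2α = 57.62°  →  valid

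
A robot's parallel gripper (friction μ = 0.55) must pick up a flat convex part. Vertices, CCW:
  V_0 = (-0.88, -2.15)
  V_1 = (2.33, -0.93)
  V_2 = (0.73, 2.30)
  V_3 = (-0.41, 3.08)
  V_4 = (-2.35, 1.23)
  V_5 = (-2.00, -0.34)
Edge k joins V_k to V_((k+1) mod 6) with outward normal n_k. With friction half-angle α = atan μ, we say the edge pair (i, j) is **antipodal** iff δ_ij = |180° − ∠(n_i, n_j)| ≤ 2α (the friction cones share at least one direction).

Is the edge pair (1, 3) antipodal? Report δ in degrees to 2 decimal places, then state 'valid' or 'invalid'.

α = atan 0.55 = 28.81°;  2α = 57.62°
edge 1: e_1 = (-1.60, +3.23);  n_1 = (+0.8961, +0.4439)
edge 3: e_3 = (-1.94, -1.85);  n_3 = (-0.6901, +0.7237)
∠(n_1, n_3) = 107.29°
δ = |180° − 107.29°| = 72.71°
72.71° > 2α = 57.62°  →  invalid

δ = 72.71°, invalid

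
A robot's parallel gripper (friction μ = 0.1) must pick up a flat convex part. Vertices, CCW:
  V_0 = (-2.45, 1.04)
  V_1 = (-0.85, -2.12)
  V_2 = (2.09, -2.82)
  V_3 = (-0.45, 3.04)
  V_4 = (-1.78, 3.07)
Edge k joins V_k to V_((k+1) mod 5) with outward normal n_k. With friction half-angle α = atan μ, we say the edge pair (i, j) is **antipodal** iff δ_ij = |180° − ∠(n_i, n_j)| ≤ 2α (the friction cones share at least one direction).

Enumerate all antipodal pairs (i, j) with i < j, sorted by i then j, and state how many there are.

count = 1; pairs: (0,2)

α = atan 0.1 = 5.71°;  2α = 11.42°
n_0 = (-0.8922, -0.4517)
n_1 = (-0.2316, -0.9728)
n_2 = (+0.9175, +0.3977)
n_3 = (+0.0226, +0.9997)
n_4 = (-0.9496, +0.3134)
  (0,1): δ = 130.25°  ·
  (0,2): δ = 3.42°  ✓
  (0,3): δ = 61.85°  ·
  (0,4): δ = 134.88°  ·
  (1,2): δ = 53.17°  ·
  (1,3): δ = 12.10°  ·
  (1,4): δ = 85.13°  ·
  (2,3): δ = 114.73°  ·
  (2,4): δ = 41.70°  ·
  (3,4): δ = 106.97°  ·
antipodal pairs: 1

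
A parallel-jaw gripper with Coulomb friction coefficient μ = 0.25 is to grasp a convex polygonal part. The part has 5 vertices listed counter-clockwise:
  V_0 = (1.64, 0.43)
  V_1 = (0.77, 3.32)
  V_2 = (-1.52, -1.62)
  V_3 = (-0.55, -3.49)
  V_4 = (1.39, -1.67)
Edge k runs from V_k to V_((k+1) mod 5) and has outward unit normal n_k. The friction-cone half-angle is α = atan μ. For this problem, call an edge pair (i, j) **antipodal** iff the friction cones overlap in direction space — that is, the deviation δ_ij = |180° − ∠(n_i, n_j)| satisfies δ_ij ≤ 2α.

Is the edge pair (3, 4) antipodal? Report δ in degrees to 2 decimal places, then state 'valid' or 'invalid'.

α = atan 0.25 = 14.04°;  2α = 28.07°
edge 3: e_3 = (+1.94, +1.82);  n_3 = (+0.6842, -0.7293)
edge 4: e_4 = (+0.25, +2.10);  n_4 = (+0.9930, -0.1182)
∠(n_3, n_4) = 40.04°
δ = |180° − 40.04°| = 139.96°
139.96° > 2α = 28.07°  →  invalid

δ = 139.96°, invalid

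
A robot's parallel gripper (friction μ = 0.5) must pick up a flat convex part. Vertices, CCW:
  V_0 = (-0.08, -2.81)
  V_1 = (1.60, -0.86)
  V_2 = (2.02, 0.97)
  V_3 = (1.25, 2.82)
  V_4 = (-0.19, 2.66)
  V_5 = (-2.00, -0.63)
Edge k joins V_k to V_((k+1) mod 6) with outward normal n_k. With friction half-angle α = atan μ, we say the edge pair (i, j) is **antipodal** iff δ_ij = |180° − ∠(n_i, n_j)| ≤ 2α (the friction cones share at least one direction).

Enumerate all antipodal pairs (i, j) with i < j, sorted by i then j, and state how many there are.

count = 5; pairs: (0,3), (0,4), (1,4), (2,4), (2,5)

α = atan 0.5 = 26.57°;  2α = 53.13°
n_0 = (+0.7576, -0.6527)
n_1 = (+0.9747, -0.2237)
n_2 = (+0.9232, +0.3843)
n_3 = (-0.1104, +0.9939)
n_4 = (-0.8762, +0.4820)
n_5 = (-0.7504, -0.6609)
  (0,1): δ = 152.18°  ·
  (0,2): δ = 116.66°  ·
  (0,3): δ = 42.91°  ✓
  (0,4): δ = 11.93°  ✓
  (0,5): δ = 82.12°  ·
  (1,2): δ = 144.48°  ·
  (1,3): δ = 70.73°  ·
  (1,4): δ = 15.89°  ✓
  (1,5): δ = 54.30°  ·
  (2,3): δ = 106.26°  ·
  (2,4): δ = 51.42°  ✓
  (2,5): δ = 18.77°  ✓
  (3,4): δ = 125.16°  ·
  (3,5): δ = 54.97°  ·
  (4,5): δ = 109.81°  ·
antipodal pairs: 5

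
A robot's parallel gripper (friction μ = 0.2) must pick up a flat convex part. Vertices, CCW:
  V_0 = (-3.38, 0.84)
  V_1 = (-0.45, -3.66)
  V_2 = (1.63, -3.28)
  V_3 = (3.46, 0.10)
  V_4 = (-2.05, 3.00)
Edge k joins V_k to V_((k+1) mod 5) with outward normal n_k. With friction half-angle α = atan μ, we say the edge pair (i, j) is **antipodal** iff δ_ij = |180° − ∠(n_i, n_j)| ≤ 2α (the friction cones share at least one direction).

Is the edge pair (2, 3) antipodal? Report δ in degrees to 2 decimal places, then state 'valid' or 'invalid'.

δ = 89.33°, invalid

α = atan 0.2 = 11.31°;  2α = 22.62°
edge 2: e_2 = (+1.83, +3.38);  n_2 = (+0.8794, -0.4761)
edge 3: e_3 = (-5.51, +2.90);  n_3 = (+0.4657, +0.8849)
∠(n_2, n_3) = 90.67°
δ = |180° − 90.67°| = 89.33°
89.33° > 2α = 22.62°  →  invalid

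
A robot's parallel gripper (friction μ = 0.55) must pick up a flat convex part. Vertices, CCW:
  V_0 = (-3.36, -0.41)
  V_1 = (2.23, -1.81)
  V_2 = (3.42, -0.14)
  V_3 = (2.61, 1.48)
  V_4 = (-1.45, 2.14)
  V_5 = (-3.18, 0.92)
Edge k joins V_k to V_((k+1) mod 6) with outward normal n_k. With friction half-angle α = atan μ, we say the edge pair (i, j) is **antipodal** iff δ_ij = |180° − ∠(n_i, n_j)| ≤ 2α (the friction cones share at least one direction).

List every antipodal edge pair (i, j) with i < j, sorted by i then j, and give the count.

α = atan 0.55 = 28.81°;  2α = 57.62°
n_0 = (-0.2429, -0.9700)
n_1 = (+0.8144, -0.5803)
n_2 = (+0.8944, +0.4472)
n_3 = (+0.1605, +0.9870)
n_4 = (-0.5763, +0.8172)
n_5 = (-0.9910, +0.1341)
  (0,1): δ = 111.41°  ·
  (0,2): δ = 49.37°  ✓
  (0,3): δ = 4.83°  ✓
  (0,4): δ = 49.25°  ✓
  (0,5): δ = 96.35°  ·
  (1,2): δ = 117.96°  ·
  (1,3): δ = 63.76°  ·
  (1,4): δ = 19.34°  ✓
  (1,5): δ = 27.77°  ✓
  (2,3): δ = 125.80°  ·
  (2,4): δ = 81.37°  ·
  (2,5): δ = 34.27°  ✓
  (3,4): δ = 135.58°  ·
  (3,5): δ = 88.47°  ·
  (4,5): δ = 132.90°  ·
antipodal pairs: 6

count = 6; pairs: (0,2), (0,3), (0,4), (1,4), (1,5), (2,5)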